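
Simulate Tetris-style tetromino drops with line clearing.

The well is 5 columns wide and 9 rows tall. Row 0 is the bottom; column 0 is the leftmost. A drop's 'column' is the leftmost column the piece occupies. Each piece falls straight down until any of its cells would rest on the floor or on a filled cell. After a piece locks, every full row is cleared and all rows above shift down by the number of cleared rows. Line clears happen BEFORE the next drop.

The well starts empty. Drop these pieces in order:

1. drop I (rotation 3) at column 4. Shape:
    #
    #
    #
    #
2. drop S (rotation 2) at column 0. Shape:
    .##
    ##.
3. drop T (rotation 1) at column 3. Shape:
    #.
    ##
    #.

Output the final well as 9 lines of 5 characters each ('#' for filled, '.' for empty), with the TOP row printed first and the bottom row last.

Answer: .....
.....
.....
...#.
...##
...##
....#
.##.#
##..#

Derivation:
Drop 1: I rot3 at col 4 lands with bottom-row=0; cleared 0 line(s) (total 0); column heights now [0 0 0 0 4], max=4
Drop 2: S rot2 at col 0 lands with bottom-row=0; cleared 0 line(s) (total 0); column heights now [1 2 2 0 4], max=4
Drop 3: T rot1 at col 3 lands with bottom-row=3; cleared 0 line(s) (total 0); column heights now [1 2 2 6 5], max=6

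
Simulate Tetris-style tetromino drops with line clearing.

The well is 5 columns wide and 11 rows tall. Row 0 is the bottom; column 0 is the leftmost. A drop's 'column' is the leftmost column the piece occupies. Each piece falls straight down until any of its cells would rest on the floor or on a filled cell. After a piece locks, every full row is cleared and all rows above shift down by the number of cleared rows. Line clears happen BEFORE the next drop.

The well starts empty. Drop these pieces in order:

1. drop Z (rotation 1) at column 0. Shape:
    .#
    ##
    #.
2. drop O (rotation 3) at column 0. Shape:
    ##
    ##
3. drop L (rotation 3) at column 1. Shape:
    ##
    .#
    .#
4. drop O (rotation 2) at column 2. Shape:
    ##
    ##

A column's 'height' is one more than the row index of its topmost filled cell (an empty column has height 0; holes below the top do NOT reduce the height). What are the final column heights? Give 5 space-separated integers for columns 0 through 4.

Drop 1: Z rot1 at col 0 lands with bottom-row=0; cleared 0 line(s) (total 0); column heights now [2 3 0 0 0], max=3
Drop 2: O rot3 at col 0 lands with bottom-row=3; cleared 0 line(s) (total 0); column heights now [5 5 0 0 0], max=5
Drop 3: L rot3 at col 1 lands with bottom-row=3; cleared 0 line(s) (total 0); column heights now [5 6 6 0 0], max=6
Drop 4: O rot2 at col 2 lands with bottom-row=6; cleared 0 line(s) (total 0); column heights now [5 6 8 8 0], max=8

Answer: 5 6 8 8 0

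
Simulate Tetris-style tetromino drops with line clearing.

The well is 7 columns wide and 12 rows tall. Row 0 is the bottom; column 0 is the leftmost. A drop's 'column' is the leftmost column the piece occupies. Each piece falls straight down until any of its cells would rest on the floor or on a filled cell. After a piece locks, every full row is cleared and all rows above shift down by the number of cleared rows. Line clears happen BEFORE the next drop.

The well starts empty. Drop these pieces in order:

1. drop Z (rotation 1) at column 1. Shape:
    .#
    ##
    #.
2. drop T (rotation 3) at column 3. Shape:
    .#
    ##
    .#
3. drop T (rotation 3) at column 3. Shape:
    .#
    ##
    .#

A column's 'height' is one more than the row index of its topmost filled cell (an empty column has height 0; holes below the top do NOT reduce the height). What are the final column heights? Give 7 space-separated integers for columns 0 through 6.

Answer: 0 2 3 5 6 0 0

Derivation:
Drop 1: Z rot1 at col 1 lands with bottom-row=0; cleared 0 line(s) (total 0); column heights now [0 2 3 0 0 0 0], max=3
Drop 2: T rot3 at col 3 lands with bottom-row=0; cleared 0 line(s) (total 0); column heights now [0 2 3 2 3 0 0], max=3
Drop 3: T rot3 at col 3 lands with bottom-row=3; cleared 0 line(s) (total 0); column heights now [0 2 3 5 6 0 0], max=6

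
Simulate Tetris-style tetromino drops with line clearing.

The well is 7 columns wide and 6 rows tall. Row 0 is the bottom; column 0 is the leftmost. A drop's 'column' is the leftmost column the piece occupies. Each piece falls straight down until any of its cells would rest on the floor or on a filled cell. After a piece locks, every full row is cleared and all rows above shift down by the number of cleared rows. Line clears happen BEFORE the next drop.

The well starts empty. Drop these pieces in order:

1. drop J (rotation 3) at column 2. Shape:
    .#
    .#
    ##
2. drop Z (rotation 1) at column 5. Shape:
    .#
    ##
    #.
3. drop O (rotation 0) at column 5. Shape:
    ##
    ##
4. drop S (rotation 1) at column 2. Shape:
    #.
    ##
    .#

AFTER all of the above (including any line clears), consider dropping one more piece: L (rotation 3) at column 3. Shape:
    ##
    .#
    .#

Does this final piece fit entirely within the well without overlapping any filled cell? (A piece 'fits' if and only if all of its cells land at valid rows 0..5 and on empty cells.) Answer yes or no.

Drop 1: J rot3 at col 2 lands with bottom-row=0; cleared 0 line(s) (total 0); column heights now [0 0 1 3 0 0 0], max=3
Drop 2: Z rot1 at col 5 lands with bottom-row=0; cleared 0 line(s) (total 0); column heights now [0 0 1 3 0 2 3], max=3
Drop 3: O rot0 at col 5 lands with bottom-row=3; cleared 0 line(s) (total 0); column heights now [0 0 1 3 0 5 5], max=5
Drop 4: S rot1 at col 2 lands with bottom-row=3; cleared 0 line(s) (total 0); column heights now [0 0 6 5 0 5 5], max=6
Test piece L rot3 at col 3 (width 2): heights before test = [0 0 6 5 0 5 5]; fits = True

Answer: yes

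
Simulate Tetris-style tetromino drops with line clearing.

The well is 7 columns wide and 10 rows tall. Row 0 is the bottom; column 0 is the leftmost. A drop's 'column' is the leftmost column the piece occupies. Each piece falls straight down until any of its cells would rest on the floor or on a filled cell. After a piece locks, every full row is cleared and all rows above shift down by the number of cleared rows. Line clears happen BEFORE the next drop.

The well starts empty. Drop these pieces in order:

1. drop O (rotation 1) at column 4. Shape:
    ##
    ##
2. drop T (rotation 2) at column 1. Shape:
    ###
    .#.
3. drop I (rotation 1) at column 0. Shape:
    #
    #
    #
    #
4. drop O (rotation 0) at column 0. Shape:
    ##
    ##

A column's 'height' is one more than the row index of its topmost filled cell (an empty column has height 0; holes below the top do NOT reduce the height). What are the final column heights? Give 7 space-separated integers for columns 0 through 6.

Drop 1: O rot1 at col 4 lands with bottom-row=0; cleared 0 line(s) (total 0); column heights now [0 0 0 0 2 2 0], max=2
Drop 2: T rot2 at col 1 lands with bottom-row=0; cleared 0 line(s) (total 0); column heights now [0 2 2 2 2 2 0], max=2
Drop 3: I rot1 at col 0 lands with bottom-row=0; cleared 0 line(s) (total 0); column heights now [4 2 2 2 2 2 0], max=4
Drop 4: O rot0 at col 0 lands with bottom-row=4; cleared 0 line(s) (total 0); column heights now [6 6 2 2 2 2 0], max=6

Answer: 6 6 2 2 2 2 0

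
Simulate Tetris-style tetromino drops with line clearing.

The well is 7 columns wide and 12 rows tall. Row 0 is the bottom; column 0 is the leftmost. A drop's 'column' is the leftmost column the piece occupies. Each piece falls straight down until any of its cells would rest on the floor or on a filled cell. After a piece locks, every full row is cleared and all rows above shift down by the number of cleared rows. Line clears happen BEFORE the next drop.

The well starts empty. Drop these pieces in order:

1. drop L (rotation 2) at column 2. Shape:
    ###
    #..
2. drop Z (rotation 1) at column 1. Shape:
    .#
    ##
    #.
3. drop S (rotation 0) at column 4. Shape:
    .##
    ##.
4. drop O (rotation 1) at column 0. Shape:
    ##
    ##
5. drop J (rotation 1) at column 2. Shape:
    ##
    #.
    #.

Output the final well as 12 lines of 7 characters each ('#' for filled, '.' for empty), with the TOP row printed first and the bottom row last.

Drop 1: L rot2 at col 2 lands with bottom-row=0; cleared 0 line(s) (total 0); column heights now [0 0 2 2 2 0 0], max=2
Drop 2: Z rot1 at col 1 lands with bottom-row=1; cleared 0 line(s) (total 0); column heights now [0 3 4 2 2 0 0], max=4
Drop 3: S rot0 at col 4 lands with bottom-row=2; cleared 0 line(s) (total 0); column heights now [0 3 4 2 3 4 4], max=4
Drop 4: O rot1 at col 0 lands with bottom-row=3; cleared 0 line(s) (total 0); column heights now [5 5 4 2 3 4 4], max=5
Drop 5: J rot1 at col 2 lands with bottom-row=4; cleared 0 line(s) (total 0); column heights now [5 5 7 7 3 4 4], max=7

Answer: .......
.......
.......
.......
.......
..##...
..#....
###....
###..##
.##.##.
.####..
..#....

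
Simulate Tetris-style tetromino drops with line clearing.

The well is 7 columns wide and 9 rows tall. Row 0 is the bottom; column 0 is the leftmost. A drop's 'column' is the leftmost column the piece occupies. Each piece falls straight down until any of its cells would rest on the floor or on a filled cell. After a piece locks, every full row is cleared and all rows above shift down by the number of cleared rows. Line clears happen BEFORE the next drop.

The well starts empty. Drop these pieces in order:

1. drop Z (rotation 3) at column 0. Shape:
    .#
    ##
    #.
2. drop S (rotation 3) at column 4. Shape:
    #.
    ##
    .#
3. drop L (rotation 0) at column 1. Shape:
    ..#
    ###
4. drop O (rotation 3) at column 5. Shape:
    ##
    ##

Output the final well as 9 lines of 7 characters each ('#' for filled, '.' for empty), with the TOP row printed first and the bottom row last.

Answer: .......
.......
.......
.......
...#...
.###.##
.#..###
##..##.
#....#.

Derivation:
Drop 1: Z rot3 at col 0 lands with bottom-row=0; cleared 0 line(s) (total 0); column heights now [2 3 0 0 0 0 0], max=3
Drop 2: S rot3 at col 4 lands with bottom-row=0; cleared 0 line(s) (total 0); column heights now [2 3 0 0 3 2 0], max=3
Drop 3: L rot0 at col 1 lands with bottom-row=3; cleared 0 line(s) (total 0); column heights now [2 4 4 5 3 2 0], max=5
Drop 4: O rot3 at col 5 lands with bottom-row=2; cleared 0 line(s) (total 0); column heights now [2 4 4 5 3 4 4], max=5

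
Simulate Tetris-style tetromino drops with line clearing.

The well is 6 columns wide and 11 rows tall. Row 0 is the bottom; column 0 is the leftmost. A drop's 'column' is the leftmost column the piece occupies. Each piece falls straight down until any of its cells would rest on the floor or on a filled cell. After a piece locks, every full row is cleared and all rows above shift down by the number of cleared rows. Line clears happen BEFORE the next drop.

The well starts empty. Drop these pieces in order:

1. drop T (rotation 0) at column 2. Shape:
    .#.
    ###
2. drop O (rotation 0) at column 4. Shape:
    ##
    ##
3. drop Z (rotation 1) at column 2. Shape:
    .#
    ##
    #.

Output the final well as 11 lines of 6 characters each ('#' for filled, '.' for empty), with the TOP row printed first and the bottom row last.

Answer: ......
......
......
......
......
......
......
...#..
..####
..####
..###.

Derivation:
Drop 1: T rot0 at col 2 lands with bottom-row=0; cleared 0 line(s) (total 0); column heights now [0 0 1 2 1 0], max=2
Drop 2: O rot0 at col 4 lands with bottom-row=1; cleared 0 line(s) (total 0); column heights now [0 0 1 2 3 3], max=3
Drop 3: Z rot1 at col 2 lands with bottom-row=1; cleared 0 line(s) (total 0); column heights now [0 0 3 4 3 3], max=4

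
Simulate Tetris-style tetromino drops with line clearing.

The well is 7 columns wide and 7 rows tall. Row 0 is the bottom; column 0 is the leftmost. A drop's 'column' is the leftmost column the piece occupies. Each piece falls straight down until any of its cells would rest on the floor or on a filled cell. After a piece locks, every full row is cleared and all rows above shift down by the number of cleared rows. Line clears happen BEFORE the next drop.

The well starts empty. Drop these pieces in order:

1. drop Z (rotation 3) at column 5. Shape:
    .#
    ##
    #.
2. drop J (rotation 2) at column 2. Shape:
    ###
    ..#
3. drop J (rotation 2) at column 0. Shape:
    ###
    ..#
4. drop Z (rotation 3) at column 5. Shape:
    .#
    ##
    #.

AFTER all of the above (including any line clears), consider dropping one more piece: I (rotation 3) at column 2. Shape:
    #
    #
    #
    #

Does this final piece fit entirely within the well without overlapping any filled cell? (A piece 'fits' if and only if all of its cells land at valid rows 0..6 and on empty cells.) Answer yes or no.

Drop 1: Z rot3 at col 5 lands with bottom-row=0; cleared 0 line(s) (total 0); column heights now [0 0 0 0 0 2 3], max=3
Drop 2: J rot2 at col 2 lands with bottom-row=0; cleared 0 line(s) (total 0); column heights now [0 0 2 2 2 2 3], max=3
Drop 3: J rot2 at col 0 lands with bottom-row=2; cleared 0 line(s) (total 0); column heights now [4 4 4 2 2 2 3], max=4
Drop 4: Z rot3 at col 5 lands with bottom-row=2; cleared 0 line(s) (total 0); column heights now [4 4 4 2 2 4 5], max=5
Test piece I rot3 at col 2 (width 1): heights before test = [4 4 4 2 2 4 5]; fits = False

Answer: no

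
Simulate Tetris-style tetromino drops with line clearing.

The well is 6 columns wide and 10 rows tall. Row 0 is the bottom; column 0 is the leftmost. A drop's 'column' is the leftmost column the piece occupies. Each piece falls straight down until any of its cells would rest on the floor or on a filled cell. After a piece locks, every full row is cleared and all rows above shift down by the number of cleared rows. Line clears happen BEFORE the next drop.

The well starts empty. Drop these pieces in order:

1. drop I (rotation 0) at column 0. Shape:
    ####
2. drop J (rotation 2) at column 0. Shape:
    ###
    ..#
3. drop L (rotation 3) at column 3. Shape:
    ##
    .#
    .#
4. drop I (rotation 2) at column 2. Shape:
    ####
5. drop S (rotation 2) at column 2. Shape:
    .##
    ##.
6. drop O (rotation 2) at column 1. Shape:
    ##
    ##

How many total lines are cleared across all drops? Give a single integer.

Drop 1: I rot0 at col 0 lands with bottom-row=0; cleared 0 line(s) (total 0); column heights now [1 1 1 1 0 0], max=1
Drop 2: J rot2 at col 0 lands with bottom-row=1; cleared 0 line(s) (total 0); column heights now [3 3 3 1 0 0], max=3
Drop 3: L rot3 at col 3 lands with bottom-row=0; cleared 0 line(s) (total 0); column heights now [3 3 3 3 3 0], max=3
Drop 4: I rot2 at col 2 lands with bottom-row=3; cleared 0 line(s) (total 0); column heights now [3 3 4 4 4 4], max=4
Drop 5: S rot2 at col 2 lands with bottom-row=4; cleared 0 line(s) (total 0); column heights now [3 3 5 6 6 4], max=6
Drop 6: O rot2 at col 1 lands with bottom-row=5; cleared 0 line(s) (total 0); column heights now [3 7 7 6 6 4], max=7

Answer: 0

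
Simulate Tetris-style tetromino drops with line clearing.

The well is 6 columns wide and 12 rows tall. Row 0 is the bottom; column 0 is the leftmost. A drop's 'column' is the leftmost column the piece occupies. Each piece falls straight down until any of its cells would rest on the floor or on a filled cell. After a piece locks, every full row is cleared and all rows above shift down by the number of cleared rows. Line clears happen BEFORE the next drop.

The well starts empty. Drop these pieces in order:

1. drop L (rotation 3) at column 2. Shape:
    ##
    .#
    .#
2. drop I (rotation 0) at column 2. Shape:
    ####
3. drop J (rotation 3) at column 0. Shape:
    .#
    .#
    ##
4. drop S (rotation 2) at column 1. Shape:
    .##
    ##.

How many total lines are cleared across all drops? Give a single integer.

Answer: 0

Derivation:
Drop 1: L rot3 at col 2 lands with bottom-row=0; cleared 0 line(s) (total 0); column heights now [0 0 3 3 0 0], max=3
Drop 2: I rot0 at col 2 lands with bottom-row=3; cleared 0 line(s) (total 0); column heights now [0 0 4 4 4 4], max=4
Drop 3: J rot3 at col 0 lands with bottom-row=0; cleared 0 line(s) (total 0); column heights now [1 3 4 4 4 4], max=4
Drop 4: S rot2 at col 1 lands with bottom-row=4; cleared 0 line(s) (total 0); column heights now [1 5 6 6 4 4], max=6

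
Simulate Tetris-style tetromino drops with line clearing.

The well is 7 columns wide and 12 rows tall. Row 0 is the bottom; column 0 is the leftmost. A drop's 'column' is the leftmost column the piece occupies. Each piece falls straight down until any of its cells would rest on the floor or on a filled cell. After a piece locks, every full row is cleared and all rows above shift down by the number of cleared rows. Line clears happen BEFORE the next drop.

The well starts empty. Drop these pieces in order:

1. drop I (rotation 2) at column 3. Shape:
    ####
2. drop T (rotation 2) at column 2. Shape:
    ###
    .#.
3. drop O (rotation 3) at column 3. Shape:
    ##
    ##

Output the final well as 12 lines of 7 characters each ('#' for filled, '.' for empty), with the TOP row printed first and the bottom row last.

Drop 1: I rot2 at col 3 lands with bottom-row=0; cleared 0 line(s) (total 0); column heights now [0 0 0 1 1 1 1], max=1
Drop 2: T rot2 at col 2 lands with bottom-row=1; cleared 0 line(s) (total 0); column heights now [0 0 3 3 3 1 1], max=3
Drop 3: O rot3 at col 3 lands with bottom-row=3; cleared 0 line(s) (total 0); column heights now [0 0 3 5 5 1 1], max=5

Answer: .......
.......
.......
.......
.......
.......
.......
...##..
...##..
..###..
...#...
...####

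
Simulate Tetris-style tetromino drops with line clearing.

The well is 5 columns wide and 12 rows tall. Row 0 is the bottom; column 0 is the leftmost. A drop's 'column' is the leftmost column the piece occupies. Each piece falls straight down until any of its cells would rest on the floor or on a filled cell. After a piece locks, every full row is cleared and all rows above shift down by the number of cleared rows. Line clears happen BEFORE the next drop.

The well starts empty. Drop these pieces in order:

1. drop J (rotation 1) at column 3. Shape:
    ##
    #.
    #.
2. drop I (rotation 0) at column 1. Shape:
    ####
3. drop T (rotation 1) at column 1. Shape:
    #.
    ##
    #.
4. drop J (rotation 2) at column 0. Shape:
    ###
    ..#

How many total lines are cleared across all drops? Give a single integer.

Drop 1: J rot1 at col 3 lands with bottom-row=0; cleared 0 line(s) (total 0); column heights now [0 0 0 3 3], max=3
Drop 2: I rot0 at col 1 lands with bottom-row=3; cleared 0 line(s) (total 0); column heights now [0 4 4 4 4], max=4
Drop 3: T rot1 at col 1 lands with bottom-row=4; cleared 0 line(s) (total 0); column heights now [0 7 6 4 4], max=7
Drop 4: J rot2 at col 0 lands with bottom-row=6; cleared 0 line(s) (total 0); column heights now [8 8 8 4 4], max=8

Answer: 0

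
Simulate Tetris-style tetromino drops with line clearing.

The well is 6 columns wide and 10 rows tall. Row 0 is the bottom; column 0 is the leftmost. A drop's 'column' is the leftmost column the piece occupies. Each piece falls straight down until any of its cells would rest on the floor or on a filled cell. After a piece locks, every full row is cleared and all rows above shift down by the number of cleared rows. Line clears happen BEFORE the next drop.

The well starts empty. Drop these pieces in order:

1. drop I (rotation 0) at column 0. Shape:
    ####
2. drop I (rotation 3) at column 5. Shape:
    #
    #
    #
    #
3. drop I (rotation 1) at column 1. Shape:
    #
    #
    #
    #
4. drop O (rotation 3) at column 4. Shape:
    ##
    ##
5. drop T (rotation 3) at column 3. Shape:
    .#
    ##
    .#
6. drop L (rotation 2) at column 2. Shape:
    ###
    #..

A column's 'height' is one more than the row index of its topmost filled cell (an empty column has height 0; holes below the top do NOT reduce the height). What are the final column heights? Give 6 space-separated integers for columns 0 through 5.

Answer: 1 5 10 10 10 6

Derivation:
Drop 1: I rot0 at col 0 lands with bottom-row=0; cleared 0 line(s) (total 0); column heights now [1 1 1 1 0 0], max=1
Drop 2: I rot3 at col 5 lands with bottom-row=0; cleared 0 line(s) (total 0); column heights now [1 1 1 1 0 4], max=4
Drop 3: I rot1 at col 1 lands with bottom-row=1; cleared 0 line(s) (total 0); column heights now [1 5 1 1 0 4], max=5
Drop 4: O rot3 at col 4 lands with bottom-row=4; cleared 0 line(s) (total 0); column heights now [1 5 1 1 6 6], max=6
Drop 5: T rot3 at col 3 lands with bottom-row=6; cleared 0 line(s) (total 0); column heights now [1 5 1 8 9 6], max=9
Drop 6: L rot2 at col 2 lands with bottom-row=8; cleared 0 line(s) (total 0); column heights now [1 5 10 10 10 6], max=10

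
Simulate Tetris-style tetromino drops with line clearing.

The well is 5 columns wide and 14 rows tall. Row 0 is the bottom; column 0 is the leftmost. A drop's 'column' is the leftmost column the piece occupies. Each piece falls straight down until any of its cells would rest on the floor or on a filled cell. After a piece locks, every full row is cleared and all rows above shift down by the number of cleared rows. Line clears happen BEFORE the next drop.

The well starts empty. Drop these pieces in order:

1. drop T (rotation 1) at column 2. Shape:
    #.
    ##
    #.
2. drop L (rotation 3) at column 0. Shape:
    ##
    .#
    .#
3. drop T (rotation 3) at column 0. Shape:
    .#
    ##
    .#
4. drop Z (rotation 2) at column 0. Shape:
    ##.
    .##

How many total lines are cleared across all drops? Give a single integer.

Drop 1: T rot1 at col 2 lands with bottom-row=0; cleared 0 line(s) (total 0); column heights now [0 0 3 2 0], max=3
Drop 2: L rot3 at col 0 lands with bottom-row=0; cleared 0 line(s) (total 0); column heights now [3 3 3 2 0], max=3
Drop 3: T rot3 at col 0 lands with bottom-row=3; cleared 0 line(s) (total 0); column heights now [5 6 3 2 0], max=6
Drop 4: Z rot2 at col 0 lands with bottom-row=6; cleared 0 line(s) (total 0); column heights now [8 8 7 2 0], max=8

Answer: 0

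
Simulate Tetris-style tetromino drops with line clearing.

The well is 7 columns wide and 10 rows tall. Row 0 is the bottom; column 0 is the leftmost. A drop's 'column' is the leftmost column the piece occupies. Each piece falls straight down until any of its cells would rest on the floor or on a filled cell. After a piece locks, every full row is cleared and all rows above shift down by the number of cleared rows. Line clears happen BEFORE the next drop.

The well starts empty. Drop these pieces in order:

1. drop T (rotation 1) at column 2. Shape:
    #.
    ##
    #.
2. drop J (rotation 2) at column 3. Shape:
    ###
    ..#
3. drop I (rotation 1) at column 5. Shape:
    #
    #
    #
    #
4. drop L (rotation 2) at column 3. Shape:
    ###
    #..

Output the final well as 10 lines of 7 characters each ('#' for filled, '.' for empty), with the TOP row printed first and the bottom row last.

Drop 1: T rot1 at col 2 lands with bottom-row=0; cleared 0 line(s) (total 0); column heights now [0 0 3 2 0 0 0], max=3
Drop 2: J rot2 at col 3 lands with bottom-row=1; cleared 0 line(s) (total 0); column heights now [0 0 3 3 3 3 0], max=3
Drop 3: I rot1 at col 5 lands with bottom-row=3; cleared 0 line(s) (total 0); column heights now [0 0 3 3 3 7 0], max=7
Drop 4: L rot2 at col 3 lands with bottom-row=6; cleared 0 line(s) (total 0); column heights now [0 0 3 8 8 8 0], max=8

Answer: .......
.......
...###.
...#.#.
.....#.
.....#.
.....#.
..####.
..##.#.
..#....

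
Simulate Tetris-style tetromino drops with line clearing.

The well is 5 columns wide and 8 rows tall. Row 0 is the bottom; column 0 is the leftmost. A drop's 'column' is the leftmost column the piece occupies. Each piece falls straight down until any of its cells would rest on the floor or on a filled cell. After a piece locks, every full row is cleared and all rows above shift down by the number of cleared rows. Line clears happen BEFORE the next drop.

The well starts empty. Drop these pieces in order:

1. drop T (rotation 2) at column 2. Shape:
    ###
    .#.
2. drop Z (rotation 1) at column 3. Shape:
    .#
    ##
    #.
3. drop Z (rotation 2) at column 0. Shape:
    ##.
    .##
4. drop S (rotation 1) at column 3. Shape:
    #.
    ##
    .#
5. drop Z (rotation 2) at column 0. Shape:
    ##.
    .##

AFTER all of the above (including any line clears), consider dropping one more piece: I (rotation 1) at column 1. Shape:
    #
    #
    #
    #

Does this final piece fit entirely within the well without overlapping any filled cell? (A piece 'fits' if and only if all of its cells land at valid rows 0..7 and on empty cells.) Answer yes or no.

Drop 1: T rot2 at col 2 lands with bottom-row=0; cleared 0 line(s) (total 0); column heights now [0 0 2 2 2], max=2
Drop 2: Z rot1 at col 3 lands with bottom-row=2; cleared 0 line(s) (total 0); column heights now [0 0 2 4 5], max=5
Drop 3: Z rot2 at col 0 lands with bottom-row=2; cleared 0 line(s) (total 0); column heights now [4 4 3 4 5], max=5
Drop 4: S rot1 at col 3 lands with bottom-row=5; cleared 0 line(s) (total 0); column heights now [4 4 3 8 7], max=8
Drop 5: Z rot2 at col 0 lands with bottom-row=4; cleared 0 line(s) (total 0); column heights now [6 6 5 8 7], max=8
Test piece I rot1 at col 1 (width 1): heights before test = [6 6 5 8 7]; fits = False

Answer: no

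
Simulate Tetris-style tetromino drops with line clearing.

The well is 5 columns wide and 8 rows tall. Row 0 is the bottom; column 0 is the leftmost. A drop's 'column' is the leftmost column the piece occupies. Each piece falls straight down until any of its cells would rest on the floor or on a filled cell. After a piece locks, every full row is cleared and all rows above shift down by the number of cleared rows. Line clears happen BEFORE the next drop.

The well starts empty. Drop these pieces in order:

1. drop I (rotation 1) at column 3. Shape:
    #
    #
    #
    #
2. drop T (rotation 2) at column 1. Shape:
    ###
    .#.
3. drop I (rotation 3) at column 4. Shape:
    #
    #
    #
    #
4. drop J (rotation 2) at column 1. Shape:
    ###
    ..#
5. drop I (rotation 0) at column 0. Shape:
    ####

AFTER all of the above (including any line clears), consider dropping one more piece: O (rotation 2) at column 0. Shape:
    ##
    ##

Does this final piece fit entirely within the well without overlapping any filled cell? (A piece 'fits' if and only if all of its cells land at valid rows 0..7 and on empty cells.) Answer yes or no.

Answer: no

Derivation:
Drop 1: I rot1 at col 3 lands with bottom-row=0; cleared 0 line(s) (total 0); column heights now [0 0 0 4 0], max=4
Drop 2: T rot2 at col 1 lands with bottom-row=3; cleared 0 line(s) (total 0); column heights now [0 5 5 5 0], max=5
Drop 3: I rot3 at col 4 lands with bottom-row=0; cleared 0 line(s) (total 0); column heights now [0 5 5 5 4], max=5
Drop 4: J rot2 at col 1 lands with bottom-row=5; cleared 0 line(s) (total 0); column heights now [0 7 7 7 4], max=7
Drop 5: I rot0 at col 0 lands with bottom-row=7; cleared 0 line(s) (total 0); column heights now [8 8 8 8 4], max=8
Test piece O rot2 at col 0 (width 2): heights before test = [8 8 8 8 4]; fits = False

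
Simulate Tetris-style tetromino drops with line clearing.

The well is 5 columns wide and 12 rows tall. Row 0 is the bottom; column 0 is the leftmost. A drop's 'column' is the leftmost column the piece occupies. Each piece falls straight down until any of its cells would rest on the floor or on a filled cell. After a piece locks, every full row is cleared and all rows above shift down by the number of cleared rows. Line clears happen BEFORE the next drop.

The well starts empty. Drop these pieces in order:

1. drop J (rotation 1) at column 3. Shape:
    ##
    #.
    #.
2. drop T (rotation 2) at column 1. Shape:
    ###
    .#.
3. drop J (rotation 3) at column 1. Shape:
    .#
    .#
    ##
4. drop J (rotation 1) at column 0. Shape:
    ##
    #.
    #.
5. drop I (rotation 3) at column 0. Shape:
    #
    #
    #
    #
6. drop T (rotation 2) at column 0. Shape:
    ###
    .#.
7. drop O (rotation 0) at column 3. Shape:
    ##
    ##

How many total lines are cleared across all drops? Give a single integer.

Drop 1: J rot1 at col 3 lands with bottom-row=0; cleared 0 line(s) (total 0); column heights now [0 0 0 3 3], max=3
Drop 2: T rot2 at col 1 lands with bottom-row=2; cleared 0 line(s) (total 0); column heights now [0 4 4 4 3], max=4
Drop 3: J rot3 at col 1 lands with bottom-row=4; cleared 0 line(s) (total 0); column heights now [0 5 7 4 3], max=7
Drop 4: J rot1 at col 0 lands with bottom-row=3; cleared 0 line(s) (total 0); column heights now [6 6 7 4 3], max=7
Drop 5: I rot3 at col 0 lands with bottom-row=6; cleared 0 line(s) (total 0); column heights now [10 6 7 4 3], max=10
Drop 6: T rot2 at col 0 lands with bottom-row=9; cleared 0 line(s) (total 0); column heights now [11 11 11 4 3], max=11
Drop 7: O rot0 at col 3 lands with bottom-row=4; cleared 2 line(s) (total 2); column heights now [9 9 9 4 3], max=9

Answer: 2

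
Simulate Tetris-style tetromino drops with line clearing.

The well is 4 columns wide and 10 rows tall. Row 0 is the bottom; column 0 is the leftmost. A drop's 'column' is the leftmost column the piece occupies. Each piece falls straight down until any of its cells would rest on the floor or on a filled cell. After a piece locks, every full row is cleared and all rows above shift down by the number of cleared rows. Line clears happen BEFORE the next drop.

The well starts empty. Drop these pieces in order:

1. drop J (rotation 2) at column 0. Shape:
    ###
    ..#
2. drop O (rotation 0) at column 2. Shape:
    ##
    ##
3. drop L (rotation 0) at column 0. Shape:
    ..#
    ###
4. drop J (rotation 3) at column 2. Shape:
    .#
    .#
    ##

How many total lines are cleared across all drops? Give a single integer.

Answer: 0

Derivation:
Drop 1: J rot2 at col 0 lands with bottom-row=0; cleared 0 line(s) (total 0); column heights now [2 2 2 0], max=2
Drop 2: O rot0 at col 2 lands with bottom-row=2; cleared 0 line(s) (total 0); column heights now [2 2 4 4], max=4
Drop 3: L rot0 at col 0 lands with bottom-row=4; cleared 0 line(s) (total 0); column heights now [5 5 6 4], max=6
Drop 4: J rot3 at col 2 lands with bottom-row=6; cleared 0 line(s) (total 0); column heights now [5 5 7 9], max=9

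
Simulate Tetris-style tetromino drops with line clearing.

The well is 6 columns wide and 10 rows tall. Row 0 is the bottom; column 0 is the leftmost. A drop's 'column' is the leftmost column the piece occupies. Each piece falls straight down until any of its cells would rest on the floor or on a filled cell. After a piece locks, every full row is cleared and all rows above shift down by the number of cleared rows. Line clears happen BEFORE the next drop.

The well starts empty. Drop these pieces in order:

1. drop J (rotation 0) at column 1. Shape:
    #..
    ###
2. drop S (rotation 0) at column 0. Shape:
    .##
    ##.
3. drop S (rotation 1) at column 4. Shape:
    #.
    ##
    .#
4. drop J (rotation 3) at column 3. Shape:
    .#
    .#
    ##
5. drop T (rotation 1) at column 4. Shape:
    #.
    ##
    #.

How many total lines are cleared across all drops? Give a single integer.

Answer: 0

Derivation:
Drop 1: J rot0 at col 1 lands with bottom-row=0; cleared 0 line(s) (total 0); column heights now [0 2 1 1 0 0], max=2
Drop 2: S rot0 at col 0 lands with bottom-row=2; cleared 0 line(s) (total 0); column heights now [3 4 4 1 0 0], max=4
Drop 3: S rot1 at col 4 lands with bottom-row=0; cleared 0 line(s) (total 0); column heights now [3 4 4 1 3 2], max=4
Drop 4: J rot3 at col 3 lands with bottom-row=3; cleared 0 line(s) (total 0); column heights now [3 4 4 4 6 2], max=6
Drop 5: T rot1 at col 4 lands with bottom-row=6; cleared 0 line(s) (total 0); column heights now [3 4 4 4 9 8], max=9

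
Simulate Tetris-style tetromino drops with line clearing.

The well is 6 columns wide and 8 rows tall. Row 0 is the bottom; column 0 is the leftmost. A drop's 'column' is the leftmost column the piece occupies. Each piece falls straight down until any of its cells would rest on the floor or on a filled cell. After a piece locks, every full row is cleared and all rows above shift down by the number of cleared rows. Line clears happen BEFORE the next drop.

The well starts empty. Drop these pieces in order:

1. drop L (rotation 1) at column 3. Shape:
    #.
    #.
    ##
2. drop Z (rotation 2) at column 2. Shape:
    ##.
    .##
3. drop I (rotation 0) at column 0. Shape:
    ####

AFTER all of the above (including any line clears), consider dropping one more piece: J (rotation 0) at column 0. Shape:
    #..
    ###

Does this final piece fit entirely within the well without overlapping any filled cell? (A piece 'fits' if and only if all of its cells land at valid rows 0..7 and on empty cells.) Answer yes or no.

Answer: yes

Derivation:
Drop 1: L rot1 at col 3 lands with bottom-row=0; cleared 0 line(s) (total 0); column heights now [0 0 0 3 1 0], max=3
Drop 2: Z rot2 at col 2 lands with bottom-row=3; cleared 0 line(s) (total 0); column heights now [0 0 5 5 4 0], max=5
Drop 3: I rot0 at col 0 lands with bottom-row=5; cleared 0 line(s) (total 0); column heights now [6 6 6 6 4 0], max=6
Test piece J rot0 at col 0 (width 3): heights before test = [6 6 6 6 4 0]; fits = True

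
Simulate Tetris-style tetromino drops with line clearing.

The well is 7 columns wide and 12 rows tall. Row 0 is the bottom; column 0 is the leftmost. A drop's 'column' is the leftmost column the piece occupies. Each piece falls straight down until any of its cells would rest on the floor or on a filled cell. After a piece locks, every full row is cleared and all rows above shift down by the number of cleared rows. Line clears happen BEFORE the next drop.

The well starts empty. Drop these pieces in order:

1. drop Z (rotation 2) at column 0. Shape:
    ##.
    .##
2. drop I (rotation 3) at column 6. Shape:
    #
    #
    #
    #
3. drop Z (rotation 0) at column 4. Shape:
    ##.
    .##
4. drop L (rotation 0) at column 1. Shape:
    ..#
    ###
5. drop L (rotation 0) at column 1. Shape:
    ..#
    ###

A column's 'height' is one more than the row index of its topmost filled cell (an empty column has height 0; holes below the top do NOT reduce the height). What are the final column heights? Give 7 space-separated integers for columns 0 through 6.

Drop 1: Z rot2 at col 0 lands with bottom-row=0; cleared 0 line(s) (total 0); column heights now [2 2 1 0 0 0 0], max=2
Drop 2: I rot3 at col 6 lands with bottom-row=0; cleared 0 line(s) (total 0); column heights now [2 2 1 0 0 0 4], max=4
Drop 3: Z rot0 at col 4 lands with bottom-row=4; cleared 0 line(s) (total 0); column heights now [2 2 1 0 6 6 5], max=6
Drop 4: L rot0 at col 1 lands with bottom-row=2; cleared 0 line(s) (total 0); column heights now [2 3 3 4 6 6 5], max=6
Drop 5: L rot0 at col 1 lands with bottom-row=4; cleared 0 line(s) (total 0); column heights now [2 5 5 6 6 6 5], max=6

Answer: 2 5 5 6 6 6 5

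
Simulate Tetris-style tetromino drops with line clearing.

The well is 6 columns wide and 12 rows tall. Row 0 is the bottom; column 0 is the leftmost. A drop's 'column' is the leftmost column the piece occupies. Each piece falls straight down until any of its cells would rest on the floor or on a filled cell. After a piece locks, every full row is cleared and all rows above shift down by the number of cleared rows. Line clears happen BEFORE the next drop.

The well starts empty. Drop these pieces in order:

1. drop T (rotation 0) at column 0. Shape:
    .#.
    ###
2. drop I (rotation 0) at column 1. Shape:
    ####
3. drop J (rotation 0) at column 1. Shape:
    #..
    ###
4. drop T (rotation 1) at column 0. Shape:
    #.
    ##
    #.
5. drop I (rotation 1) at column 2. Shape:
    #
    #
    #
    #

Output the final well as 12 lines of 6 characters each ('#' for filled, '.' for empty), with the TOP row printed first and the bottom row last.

Drop 1: T rot0 at col 0 lands with bottom-row=0; cleared 0 line(s) (total 0); column heights now [1 2 1 0 0 0], max=2
Drop 2: I rot0 at col 1 lands with bottom-row=2; cleared 0 line(s) (total 0); column heights now [1 3 3 3 3 0], max=3
Drop 3: J rot0 at col 1 lands with bottom-row=3; cleared 0 line(s) (total 0); column heights now [1 5 4 4 3 0], max=5
Drop 4: T rot1 at col 0 lands with bottom-row=4; cleared 0 line(s) (total 0); column heights now [7 6 4 4 3 0], max=7
Drop 5: I rot1 at col 2 lands with bottom-row=4; cleared 0 line(s) (total 0); column heights now [7 6 8 4 3 0], max=8

Answer: ......
......
......
......
..#...
#.#...
###...
###...
.###..
.####.
.#....
###...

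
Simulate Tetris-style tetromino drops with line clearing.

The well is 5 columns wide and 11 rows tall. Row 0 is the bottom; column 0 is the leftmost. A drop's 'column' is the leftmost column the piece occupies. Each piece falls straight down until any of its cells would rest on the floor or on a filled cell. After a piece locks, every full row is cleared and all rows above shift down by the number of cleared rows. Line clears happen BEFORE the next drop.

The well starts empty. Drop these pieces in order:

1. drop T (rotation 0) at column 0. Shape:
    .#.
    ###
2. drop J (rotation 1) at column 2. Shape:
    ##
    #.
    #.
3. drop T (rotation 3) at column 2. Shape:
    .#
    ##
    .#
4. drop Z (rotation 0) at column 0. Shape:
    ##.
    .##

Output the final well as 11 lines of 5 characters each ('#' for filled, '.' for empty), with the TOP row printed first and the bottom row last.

Answer: .....
.....
.....
##...
.###.
..##.
...#.
..##.
..#..
.##..
###..

Derivation:
Drop 1: T rot0 at col 0 lands with bottom-row=0; cleared 0 line(s) (total 0); column heights now [1 2 1 0 0], max=2
Drop 2: J rot1 at col 2 lands with bottom-row=1; cleared 0 line(s) (total 0); column heights now [1 2 4 4 0], max=4
Drop 3: T rot3 at col 2 lands with bottom-row=4; cleared 0 line(s) (total 0); column heights now [1 2 6 7 0], max=7
Drop 4: Z rot0 at col 0 lands with bottom-row=6; cleared 0 line(s) (total 0); column heights now [8 8 7 7 0], max=8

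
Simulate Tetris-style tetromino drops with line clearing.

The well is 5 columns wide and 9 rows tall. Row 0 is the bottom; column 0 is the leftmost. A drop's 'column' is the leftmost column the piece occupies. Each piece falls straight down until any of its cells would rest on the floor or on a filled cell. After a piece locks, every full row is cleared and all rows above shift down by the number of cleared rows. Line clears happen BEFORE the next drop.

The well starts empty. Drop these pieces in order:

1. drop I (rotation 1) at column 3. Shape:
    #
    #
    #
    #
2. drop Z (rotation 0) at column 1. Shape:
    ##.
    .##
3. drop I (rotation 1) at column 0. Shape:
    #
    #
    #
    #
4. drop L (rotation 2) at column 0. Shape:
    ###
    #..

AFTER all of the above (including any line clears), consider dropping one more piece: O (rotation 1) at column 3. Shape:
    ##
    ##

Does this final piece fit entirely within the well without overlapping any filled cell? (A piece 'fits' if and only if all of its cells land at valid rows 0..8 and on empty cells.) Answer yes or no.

Answer: yes

Derivation:
Drop 1: I rot1 at col 3 lands with bottom-row=0; cleared 0 line(s) (total 0); column heights now [0 0 0 4 0], max=4
Drop 2: Z rot0 at col 1 lands with bottom-row=4; cleared 0 line(s) (total 0); column heights now [0 6 6 5 0], max=6
Drop 3: I rot1 at col 0 lands with bottom-row=0; cleared 0 line(s) (total 0); column heights now [4 6 6 5 0], max=6
Drop 4: L rot2 at col 0 lands with bottom-row=5; cleared 0 line(s) (total 0); column heights now [7 7 7 5 0], max=7
Test piece O rot1 at col 3 (width 2): heights before test = [7 7 7 5 0]; fits = True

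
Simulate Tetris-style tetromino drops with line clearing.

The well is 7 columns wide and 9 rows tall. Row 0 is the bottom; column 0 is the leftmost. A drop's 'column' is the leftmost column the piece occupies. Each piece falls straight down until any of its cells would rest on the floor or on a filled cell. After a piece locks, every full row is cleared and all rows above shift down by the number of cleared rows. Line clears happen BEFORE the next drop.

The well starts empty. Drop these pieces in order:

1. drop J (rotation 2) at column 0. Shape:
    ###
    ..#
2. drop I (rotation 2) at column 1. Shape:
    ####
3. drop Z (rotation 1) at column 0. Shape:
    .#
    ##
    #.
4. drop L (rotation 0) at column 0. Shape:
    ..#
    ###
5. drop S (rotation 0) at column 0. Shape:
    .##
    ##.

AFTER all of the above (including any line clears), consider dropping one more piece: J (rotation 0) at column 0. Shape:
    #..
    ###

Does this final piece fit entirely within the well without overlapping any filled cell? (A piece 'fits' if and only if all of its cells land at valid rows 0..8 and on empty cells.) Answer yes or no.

Answer: no

Derivation:
Drop 1: J rot2 at col 0 lands with bottom-row=0; cleared 0 line(s) (total 0); column heights now [2 2 2 0 0 0 0], max=2
Drop 2: I rot2 at col 1 lands with bottom-row=2; cleared 0 line(s) (total 0); column heights now [2 3 3 3 3 0 0], max=3
Drop 3: Z rot1 at col 0 lands with bottom-row=2; cleared 0 line(s) (total 0); column heights now [4 5 3 3 3 0 0], max=5
Drop 4: L rot0 at col 0 lands with bottom-row=5; cleared 0 line(s) (total 0); column heights now [6 6 7 3 3 0 0], max=7
Drop 5: S rot0 at col 0 lands with bottom-row=6; cleared 0 line(s) (total 0); column heights now [7 8 8 3 3 0 0], max=8
Test piece J rot0 at col 0 (width 3): heights before test = [7 8 8 3 3 0 0]; fits = False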